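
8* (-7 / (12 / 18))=-84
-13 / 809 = -0.02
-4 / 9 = -0.44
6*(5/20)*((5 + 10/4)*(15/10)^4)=3645/64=56.95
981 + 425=1406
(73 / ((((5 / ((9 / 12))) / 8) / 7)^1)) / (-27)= -22.71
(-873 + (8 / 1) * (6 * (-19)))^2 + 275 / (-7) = 22303300 / 7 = 3186185.71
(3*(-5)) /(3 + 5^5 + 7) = -1 /209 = -0.00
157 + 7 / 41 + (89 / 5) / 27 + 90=1371739 / 5535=247.83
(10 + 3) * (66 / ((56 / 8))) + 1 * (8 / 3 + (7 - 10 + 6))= 2693 / 21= 128.24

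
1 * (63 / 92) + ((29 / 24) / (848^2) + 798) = 317034257563 / 396945408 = 798.68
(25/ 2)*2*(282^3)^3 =281956417306646564620800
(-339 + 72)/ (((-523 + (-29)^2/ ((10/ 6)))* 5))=267/ 92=2.90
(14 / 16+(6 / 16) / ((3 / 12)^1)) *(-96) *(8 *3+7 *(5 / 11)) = -68172 / 11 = -6197.45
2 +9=11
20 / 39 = 0.51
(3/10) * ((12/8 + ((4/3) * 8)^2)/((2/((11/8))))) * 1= 4565/192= 23.78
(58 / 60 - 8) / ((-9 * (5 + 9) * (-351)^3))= -211 / 163460622780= -0.00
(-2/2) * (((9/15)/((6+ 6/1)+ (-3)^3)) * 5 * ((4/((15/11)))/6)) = 22/225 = 0.10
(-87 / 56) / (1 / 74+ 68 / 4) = -3219 / 35252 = -0.09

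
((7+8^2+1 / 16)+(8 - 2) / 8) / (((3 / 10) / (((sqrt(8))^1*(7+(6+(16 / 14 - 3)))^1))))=74685*sqrt(2) / 14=7544.32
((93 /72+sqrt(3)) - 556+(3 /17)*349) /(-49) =201193 /19992 - sqrt(3) /49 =10.03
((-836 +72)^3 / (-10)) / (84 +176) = 55742968 / 325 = 171516.82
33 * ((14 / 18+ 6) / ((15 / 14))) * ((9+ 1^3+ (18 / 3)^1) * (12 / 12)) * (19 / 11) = 259616 / 45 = 5769.24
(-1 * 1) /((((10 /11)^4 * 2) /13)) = -190333 /20000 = -9.52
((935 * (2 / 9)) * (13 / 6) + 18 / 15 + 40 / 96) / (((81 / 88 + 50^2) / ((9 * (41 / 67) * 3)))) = 220063646 / 73727135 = 2.98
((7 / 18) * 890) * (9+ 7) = 49840 / 9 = 5537.78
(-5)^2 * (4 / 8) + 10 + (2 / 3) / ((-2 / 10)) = 115 / 6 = 19.17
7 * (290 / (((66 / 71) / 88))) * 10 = 5765200 / 3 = 1921733.33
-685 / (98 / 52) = -17810 / 49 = -363.47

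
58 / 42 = 29 / 21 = 1.38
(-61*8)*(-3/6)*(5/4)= 305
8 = 8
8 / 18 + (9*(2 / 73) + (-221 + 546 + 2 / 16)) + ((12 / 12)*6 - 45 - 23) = 1386617 / 5256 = 263.82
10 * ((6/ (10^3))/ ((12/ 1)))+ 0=1/ 200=0.00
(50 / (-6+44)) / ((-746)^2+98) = 25 / 10575666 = 0.00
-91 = -91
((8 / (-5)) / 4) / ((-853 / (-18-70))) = -176 / 4265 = -0.04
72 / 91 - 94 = -8482 / 91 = -93.21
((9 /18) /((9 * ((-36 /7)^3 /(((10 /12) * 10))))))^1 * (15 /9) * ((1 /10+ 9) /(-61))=780325 /922109184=0.00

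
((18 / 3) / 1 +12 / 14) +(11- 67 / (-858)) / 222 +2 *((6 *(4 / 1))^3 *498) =18358262851111 / 1333332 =13768710.91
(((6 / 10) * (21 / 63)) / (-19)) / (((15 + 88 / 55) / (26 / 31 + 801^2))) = -19889657 / 48887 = -406.85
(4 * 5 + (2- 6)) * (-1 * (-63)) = 1008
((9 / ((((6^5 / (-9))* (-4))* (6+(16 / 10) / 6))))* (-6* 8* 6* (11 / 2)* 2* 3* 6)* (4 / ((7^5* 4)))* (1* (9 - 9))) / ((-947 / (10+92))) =0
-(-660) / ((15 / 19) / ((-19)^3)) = -5734124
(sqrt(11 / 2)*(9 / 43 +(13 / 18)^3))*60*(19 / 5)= 2792221*sqrt(22) / 41796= 313.35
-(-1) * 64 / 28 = 16 / 7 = 2.29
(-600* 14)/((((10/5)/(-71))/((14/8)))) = 521850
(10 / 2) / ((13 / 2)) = 10 / 13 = 0.77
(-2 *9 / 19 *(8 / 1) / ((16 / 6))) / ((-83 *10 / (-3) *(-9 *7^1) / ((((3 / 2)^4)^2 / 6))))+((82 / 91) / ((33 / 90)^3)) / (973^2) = 331370364571821 / 462931557326318080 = 0.00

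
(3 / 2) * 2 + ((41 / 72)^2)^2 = 83447329 / 26873856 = 3.11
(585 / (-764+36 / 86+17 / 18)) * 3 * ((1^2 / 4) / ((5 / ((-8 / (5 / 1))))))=543348 / 2951405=0.18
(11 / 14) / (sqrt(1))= 11 / 14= 0.79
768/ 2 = 384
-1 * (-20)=20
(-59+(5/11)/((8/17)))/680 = -5107/59840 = -0.09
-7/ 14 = -1/ 2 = -0.50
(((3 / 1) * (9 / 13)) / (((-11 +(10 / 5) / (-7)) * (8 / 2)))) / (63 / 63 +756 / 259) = -6993 / 595660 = -0.01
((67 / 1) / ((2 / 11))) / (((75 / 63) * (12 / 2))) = 5159 / 100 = 51.59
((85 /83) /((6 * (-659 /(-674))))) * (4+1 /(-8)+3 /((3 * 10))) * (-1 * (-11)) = 3340007 /437576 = 7.63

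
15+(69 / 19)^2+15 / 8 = 86823 / 2888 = 30.06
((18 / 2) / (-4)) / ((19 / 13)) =-117 / 76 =-1.54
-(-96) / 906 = 16 / 151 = 0.11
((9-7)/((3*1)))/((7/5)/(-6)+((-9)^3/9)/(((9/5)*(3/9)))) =-20/4057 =-0.00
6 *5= 30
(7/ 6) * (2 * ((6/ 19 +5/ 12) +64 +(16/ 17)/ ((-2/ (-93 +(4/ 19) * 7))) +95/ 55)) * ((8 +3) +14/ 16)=163448635/ 53856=3034.92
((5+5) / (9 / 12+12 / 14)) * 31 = 1736 / 9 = 192.89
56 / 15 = 3.73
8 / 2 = 4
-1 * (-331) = 331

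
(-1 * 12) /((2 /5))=-30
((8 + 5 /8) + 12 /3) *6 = 303 /4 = 75.75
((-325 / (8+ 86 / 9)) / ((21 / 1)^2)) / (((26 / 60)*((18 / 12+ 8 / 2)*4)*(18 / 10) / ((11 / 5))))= -125 / 23226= -0.01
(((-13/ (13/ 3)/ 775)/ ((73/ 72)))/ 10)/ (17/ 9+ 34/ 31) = -972/ 7601125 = -0.00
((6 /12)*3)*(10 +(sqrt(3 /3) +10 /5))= 39 /2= 19.50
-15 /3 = -5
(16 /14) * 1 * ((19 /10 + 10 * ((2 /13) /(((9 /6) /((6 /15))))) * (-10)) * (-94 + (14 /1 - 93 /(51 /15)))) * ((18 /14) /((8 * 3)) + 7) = 123846325 /64974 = 1906.09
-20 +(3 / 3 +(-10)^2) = 81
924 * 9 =8316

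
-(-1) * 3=3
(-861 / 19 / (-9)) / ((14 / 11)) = 451 / 114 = 3.96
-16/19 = -0.84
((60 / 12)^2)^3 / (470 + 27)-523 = -491.56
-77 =-77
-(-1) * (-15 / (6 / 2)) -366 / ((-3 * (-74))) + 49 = 1567 / 37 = 42.35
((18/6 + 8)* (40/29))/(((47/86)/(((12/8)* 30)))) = 1702800/1363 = 1249.30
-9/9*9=-9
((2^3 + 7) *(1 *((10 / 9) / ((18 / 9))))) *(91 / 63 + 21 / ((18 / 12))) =3475 / 27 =128.70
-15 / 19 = -0.79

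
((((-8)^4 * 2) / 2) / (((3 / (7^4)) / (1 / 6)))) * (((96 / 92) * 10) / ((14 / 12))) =112394240 / 23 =4886706.09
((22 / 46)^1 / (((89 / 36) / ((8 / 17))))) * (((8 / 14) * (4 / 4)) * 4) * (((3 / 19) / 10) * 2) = 152064 / 23141335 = 0.01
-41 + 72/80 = -401/10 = -40.10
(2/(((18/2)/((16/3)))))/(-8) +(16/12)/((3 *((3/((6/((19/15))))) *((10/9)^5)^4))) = -80581010868487640791/1282500000000000000000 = -0.06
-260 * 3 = -780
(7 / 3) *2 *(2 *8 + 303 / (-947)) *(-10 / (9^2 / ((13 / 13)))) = -2078860 / 230121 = -9.03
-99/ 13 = -7.62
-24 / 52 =-0.46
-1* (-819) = 819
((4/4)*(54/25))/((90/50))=6/5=1.20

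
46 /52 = 23 /26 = 0.88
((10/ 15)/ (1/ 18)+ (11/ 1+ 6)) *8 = 232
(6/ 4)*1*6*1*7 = 63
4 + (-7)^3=-339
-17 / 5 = -3.40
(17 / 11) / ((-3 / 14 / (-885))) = 70210 / 11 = 6382.73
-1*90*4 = -360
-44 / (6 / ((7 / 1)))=-154 / 3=-51.33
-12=-12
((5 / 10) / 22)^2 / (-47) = -1 / 90992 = -0.00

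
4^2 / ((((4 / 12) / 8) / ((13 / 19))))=262.74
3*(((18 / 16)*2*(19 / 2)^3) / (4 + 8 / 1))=61731 / 128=482.27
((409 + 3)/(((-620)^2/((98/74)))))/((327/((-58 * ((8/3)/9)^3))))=-37468928/5721424423425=-0.00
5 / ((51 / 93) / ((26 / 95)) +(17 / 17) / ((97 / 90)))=78182 / 45839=1.71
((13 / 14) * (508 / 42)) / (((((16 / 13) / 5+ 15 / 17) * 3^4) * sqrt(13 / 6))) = 140335 * sqrt(78) / 14848029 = 0.08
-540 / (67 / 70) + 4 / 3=-113132 / 201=-562.85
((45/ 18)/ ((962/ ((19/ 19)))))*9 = 45/ 1924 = 0.02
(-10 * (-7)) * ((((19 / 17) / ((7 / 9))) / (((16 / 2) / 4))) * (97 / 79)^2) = 8044695 / 106097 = 75.82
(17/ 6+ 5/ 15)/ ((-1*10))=-19/ 60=-0.32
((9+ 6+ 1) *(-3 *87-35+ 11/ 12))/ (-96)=3541/ 72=49.18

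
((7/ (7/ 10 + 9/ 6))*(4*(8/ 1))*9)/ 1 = 10080/ 11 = 916.36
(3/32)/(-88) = -3/2816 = -0.00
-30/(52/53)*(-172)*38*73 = 189658380/13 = 14589106.15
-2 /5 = -0.40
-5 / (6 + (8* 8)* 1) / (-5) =1 / 70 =0.01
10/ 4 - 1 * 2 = 0.50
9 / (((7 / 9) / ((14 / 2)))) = 81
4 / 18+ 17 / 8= 169 / 72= 2.35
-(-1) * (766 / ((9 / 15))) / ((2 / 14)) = 26810 / 3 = 8936.67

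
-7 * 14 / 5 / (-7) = 14 / 5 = 2.80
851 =851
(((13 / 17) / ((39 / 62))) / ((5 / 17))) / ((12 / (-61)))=-1891 / 90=-21.01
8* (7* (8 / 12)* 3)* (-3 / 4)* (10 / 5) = -168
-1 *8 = -8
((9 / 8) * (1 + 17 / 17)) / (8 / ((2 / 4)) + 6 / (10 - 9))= 0.10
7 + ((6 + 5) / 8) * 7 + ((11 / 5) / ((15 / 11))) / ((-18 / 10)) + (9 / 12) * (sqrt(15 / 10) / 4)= 3 * sqrt(6) / 32 + 16987 / 1080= 15.96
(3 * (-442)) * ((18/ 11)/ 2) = -11934/ 11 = -1084.91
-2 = -2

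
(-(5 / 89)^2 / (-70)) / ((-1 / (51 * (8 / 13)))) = -1020 / 720811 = -0.00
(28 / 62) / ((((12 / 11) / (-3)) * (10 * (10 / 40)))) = -77 / 155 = -0.50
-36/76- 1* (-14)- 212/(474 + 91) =141177/10735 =13.15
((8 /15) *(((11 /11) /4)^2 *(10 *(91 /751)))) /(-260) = -7 /45060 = -0.00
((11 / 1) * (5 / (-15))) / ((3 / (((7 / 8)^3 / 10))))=-0.08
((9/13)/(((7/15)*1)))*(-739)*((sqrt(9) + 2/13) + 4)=-9278145/1183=-7842.90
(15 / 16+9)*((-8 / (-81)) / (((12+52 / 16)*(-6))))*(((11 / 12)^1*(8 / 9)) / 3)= -1166 / 400221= -0.00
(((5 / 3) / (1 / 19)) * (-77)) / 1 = -7315 / 3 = -2438.33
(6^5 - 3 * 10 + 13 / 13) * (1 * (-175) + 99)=-588772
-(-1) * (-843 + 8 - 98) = -933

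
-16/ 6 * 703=-5624/ 3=-1874.67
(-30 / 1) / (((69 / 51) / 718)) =-366180 / 23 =-15920.87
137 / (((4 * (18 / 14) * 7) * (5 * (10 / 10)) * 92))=137 / 16560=0.01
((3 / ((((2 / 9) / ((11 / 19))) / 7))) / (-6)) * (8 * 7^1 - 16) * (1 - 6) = 34650 / 19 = 1823.68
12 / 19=0.63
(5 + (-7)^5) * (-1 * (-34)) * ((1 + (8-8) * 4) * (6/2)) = -1713804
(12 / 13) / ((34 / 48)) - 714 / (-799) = 2.20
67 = 67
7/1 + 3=10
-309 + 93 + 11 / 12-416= -7573 / 12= -631.08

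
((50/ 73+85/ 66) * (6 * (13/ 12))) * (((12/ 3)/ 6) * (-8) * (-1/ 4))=123565/ 7227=17.10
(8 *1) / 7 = 8 / 7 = 1.14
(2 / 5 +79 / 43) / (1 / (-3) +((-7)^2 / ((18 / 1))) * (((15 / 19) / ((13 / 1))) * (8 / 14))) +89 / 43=-92552 / 12685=-7.30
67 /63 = 1.06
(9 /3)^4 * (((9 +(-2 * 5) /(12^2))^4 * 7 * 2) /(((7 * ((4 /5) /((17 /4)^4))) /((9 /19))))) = 71385430271355605 /358612992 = 199059799.46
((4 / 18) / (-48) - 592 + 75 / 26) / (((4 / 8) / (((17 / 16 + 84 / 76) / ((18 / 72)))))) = -1090150091 / 106704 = -10216.58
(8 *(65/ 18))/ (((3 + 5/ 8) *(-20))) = -104/ 261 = -0.40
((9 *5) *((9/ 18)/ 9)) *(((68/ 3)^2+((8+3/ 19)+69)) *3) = 252625/ 57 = 4432.02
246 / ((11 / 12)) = 268.36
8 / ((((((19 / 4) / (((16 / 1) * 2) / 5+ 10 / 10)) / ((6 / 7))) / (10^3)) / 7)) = 1420800 / 19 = 74778.95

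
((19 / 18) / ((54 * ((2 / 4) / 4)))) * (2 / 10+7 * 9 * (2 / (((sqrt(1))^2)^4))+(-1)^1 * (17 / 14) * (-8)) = 180766 / 8505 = 21.25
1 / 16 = 0.06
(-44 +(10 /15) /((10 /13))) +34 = -137 /15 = -9.13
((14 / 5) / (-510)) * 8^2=-448 / 1275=-0.35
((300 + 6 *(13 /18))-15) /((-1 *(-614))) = 434 /921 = 0.47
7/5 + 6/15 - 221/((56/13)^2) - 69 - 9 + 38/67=-91968747/1050560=-87.54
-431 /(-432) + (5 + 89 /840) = 92287 /15120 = 6.10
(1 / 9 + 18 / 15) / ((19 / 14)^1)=826 / 855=0.97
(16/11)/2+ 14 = 162/11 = 14.73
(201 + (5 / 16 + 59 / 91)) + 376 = 841511 / 1456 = 577.96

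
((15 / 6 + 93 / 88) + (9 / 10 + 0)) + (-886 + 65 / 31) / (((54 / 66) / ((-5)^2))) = -3314973881 / 122760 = -27003.70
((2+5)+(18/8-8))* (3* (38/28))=285/56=5.09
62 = 62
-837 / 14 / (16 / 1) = -837 / 224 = -3.74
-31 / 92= -0.34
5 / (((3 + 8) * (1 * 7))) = 5 / 77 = 0.06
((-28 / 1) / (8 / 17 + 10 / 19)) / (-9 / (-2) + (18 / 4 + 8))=-38 / 23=-1.65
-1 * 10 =-10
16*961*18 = 276768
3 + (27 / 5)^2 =804 / 25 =32.16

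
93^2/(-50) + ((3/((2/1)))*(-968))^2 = 105406551/50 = 2108131.02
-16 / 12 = -4 / 3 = -1.33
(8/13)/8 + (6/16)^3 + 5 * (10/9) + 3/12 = 355543/59904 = 5.94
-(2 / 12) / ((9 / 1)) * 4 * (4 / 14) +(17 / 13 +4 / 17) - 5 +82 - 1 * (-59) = 5744149 / 41769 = 137.52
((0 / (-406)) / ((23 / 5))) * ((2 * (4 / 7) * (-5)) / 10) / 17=0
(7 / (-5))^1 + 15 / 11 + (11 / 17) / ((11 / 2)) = 76 / 935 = 0.08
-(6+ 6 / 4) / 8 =-15 / 16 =-0.94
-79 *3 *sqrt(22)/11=-237 *sqrt(22)/11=-101.06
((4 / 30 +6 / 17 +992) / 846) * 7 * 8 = 7086352 / 107865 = 65.70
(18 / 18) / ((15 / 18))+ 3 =21 / 5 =4.20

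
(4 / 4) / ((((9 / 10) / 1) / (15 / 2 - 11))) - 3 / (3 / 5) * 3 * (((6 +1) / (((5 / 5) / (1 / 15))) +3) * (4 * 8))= -15011 / 9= -1667.89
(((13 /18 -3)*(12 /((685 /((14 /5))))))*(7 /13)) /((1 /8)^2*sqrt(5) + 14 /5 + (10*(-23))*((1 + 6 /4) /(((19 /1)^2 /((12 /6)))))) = 67024611584*sqrt(5) /10514371144173 + 2756735270912 /17523951906955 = 0.17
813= 813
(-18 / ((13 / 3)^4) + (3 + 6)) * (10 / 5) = 511182 / 28561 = 17.90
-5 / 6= -0.83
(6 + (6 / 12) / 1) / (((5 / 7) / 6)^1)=273 / 5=54.60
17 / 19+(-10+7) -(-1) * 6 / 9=-82 / 57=-1.44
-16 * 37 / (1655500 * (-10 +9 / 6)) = 296 / 7035875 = 0.00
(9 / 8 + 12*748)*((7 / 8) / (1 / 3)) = 1508157 / 64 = 23564.95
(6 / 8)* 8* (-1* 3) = -18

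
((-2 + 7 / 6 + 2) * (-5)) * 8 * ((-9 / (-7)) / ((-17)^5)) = 60 / 1419857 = 0.00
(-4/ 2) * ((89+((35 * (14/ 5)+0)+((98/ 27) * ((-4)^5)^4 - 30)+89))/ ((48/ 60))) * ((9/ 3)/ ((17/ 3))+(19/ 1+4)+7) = -304593466314760.95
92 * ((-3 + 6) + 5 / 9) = 2944 / 9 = 327.11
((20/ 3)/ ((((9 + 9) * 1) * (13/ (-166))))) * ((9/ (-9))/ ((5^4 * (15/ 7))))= 2324/ 658125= 0.00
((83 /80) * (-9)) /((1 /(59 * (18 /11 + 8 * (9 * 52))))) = -907947873 /440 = -2063517.89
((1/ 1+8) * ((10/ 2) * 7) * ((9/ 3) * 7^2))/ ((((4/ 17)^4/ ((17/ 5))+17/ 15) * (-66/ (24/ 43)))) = -345.24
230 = 230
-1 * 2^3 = -8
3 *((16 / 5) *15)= 144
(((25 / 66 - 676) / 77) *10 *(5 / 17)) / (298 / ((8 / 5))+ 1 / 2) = -262300 / 1898127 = -0.14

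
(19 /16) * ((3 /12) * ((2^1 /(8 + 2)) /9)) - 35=-34.99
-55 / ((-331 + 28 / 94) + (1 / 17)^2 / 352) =262966880 / 1581158257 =0.17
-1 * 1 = -1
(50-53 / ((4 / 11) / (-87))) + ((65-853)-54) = 47553 / 4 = 11888.25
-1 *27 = -27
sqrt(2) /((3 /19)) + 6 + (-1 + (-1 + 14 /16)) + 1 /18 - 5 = -5 /72 + 19 * sqrt(2) /3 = 8.89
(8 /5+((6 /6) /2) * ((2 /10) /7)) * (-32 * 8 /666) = -7232 /11655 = -0.62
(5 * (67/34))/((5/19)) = 1273/34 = 37.44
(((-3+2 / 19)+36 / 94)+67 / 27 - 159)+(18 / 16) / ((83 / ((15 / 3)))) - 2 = -2576962069 / 16009704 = -160.96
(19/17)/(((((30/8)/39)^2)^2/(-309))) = -42926497536/10625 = -4040140.94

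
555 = 555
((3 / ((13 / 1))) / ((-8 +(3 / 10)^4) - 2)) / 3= -10000 / 1298947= -0.01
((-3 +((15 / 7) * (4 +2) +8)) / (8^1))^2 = 15625 / 3136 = 4.98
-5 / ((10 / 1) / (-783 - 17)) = 400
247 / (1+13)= 247 / 14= 17.64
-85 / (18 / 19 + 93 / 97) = -156655 / 3513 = -44.59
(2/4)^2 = 1/4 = 0.25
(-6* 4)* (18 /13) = -432 /13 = -33.23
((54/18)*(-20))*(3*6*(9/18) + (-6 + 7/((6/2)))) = -320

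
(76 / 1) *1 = 76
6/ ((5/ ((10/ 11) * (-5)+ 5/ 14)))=-387/ 77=-5.03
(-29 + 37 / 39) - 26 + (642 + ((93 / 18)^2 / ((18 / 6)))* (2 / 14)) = 5790853 / 9828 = 589.22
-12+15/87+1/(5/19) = -1164/145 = -8.03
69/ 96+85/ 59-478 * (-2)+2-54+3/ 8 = 1711537/ 1888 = 906.53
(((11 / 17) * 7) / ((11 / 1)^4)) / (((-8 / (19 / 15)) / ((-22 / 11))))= 133 / 1357620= 0.00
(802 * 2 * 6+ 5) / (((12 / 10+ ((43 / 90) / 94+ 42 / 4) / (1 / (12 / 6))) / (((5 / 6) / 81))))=11314075 / 2536623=4.46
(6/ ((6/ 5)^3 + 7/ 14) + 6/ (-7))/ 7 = 7158/ 27293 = 0.26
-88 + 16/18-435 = -4699/9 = -522.11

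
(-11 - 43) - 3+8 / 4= -55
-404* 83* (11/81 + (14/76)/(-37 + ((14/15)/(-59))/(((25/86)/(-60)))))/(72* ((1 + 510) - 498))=-167349300871/35839019268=-4.67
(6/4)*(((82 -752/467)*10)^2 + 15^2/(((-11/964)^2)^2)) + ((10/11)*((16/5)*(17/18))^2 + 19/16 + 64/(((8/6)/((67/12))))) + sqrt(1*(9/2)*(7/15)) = sqrt(210)/10 + 411919008186988263364663/20690905997520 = 19908215148.55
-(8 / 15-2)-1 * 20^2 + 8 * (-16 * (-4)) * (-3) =-29018 / 15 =-1934.53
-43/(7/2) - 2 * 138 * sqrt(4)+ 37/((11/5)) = -42155/77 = -547.47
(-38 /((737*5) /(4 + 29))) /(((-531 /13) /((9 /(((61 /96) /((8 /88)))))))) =142272 /13262315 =0.01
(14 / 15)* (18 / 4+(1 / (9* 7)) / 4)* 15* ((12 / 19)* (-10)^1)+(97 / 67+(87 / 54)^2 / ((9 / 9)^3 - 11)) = -1637671273 / 4124520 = -397.06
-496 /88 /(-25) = 62 /275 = 0.23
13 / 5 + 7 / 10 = 33 / 10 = 3.30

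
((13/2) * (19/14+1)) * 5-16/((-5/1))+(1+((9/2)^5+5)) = 2162819/1120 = 1931.09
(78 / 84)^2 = 169 / 196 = 0.86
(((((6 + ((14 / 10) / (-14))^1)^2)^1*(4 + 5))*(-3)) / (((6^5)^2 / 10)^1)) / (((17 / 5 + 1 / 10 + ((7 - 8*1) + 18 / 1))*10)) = -3481 / 4590950400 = -0.00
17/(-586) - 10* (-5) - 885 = -489327/586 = -835.03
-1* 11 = -11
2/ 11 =0.18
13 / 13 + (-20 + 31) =12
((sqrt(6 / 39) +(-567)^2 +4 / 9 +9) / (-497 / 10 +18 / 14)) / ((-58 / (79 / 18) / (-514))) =-2056125619030 / 7960761-710605 * sqrt(26) / 11498877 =-258282.86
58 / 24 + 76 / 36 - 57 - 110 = -5849 / 36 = -162.47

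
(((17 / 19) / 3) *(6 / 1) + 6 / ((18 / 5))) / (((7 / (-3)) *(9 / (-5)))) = 985 / 1197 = 0.82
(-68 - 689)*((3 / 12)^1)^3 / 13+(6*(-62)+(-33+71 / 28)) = -2349251 / 5824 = -403.37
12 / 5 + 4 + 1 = 37 / 5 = 7.40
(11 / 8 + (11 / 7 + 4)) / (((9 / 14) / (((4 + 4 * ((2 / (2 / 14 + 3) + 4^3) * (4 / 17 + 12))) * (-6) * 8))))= -921618800 / 561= -1642814.26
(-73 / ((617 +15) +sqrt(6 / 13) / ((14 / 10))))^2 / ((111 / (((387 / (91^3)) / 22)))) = 2363619453567 / 842411128770265025972 -543078390 * sqrt(78) / 1113186134446421641463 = 0.00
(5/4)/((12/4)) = 5/12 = 0.42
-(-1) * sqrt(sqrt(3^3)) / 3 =3^(3 / 4) / 3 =0.76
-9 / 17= -0.53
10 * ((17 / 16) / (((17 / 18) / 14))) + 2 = 319 / 2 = 159.50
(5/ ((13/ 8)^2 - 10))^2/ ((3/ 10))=1024000/ 665523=1.54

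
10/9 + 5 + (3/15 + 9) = 689/45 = 15.31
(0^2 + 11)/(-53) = -11/53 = -0.21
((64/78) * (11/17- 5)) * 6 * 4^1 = -18944/221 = -85.72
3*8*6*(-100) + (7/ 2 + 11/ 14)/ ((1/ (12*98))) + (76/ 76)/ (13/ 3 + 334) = -9500397/ 1015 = -9360.00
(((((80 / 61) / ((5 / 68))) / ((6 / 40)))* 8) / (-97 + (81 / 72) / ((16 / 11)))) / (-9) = 22282240 / 20286099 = 1.10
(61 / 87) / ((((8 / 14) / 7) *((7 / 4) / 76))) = 32452 / 87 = 373.01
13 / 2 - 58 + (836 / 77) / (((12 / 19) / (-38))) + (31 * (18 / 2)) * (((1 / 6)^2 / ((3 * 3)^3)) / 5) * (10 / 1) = -3596170 / 5103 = -704.72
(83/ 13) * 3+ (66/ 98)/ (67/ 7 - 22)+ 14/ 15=793006/ 39585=20.03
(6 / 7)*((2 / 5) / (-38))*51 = -306 / 665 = -0.46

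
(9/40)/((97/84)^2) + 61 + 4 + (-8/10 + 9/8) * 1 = 24649221/376360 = 65.49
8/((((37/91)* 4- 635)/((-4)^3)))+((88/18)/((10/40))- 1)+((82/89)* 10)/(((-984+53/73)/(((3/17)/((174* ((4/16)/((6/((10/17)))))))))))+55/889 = 1659591195181292978/85434060175285563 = 19.43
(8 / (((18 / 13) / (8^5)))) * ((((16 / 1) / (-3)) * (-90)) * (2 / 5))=109051904 / 3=36350634.67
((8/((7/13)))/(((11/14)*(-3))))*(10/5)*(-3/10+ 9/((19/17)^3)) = -29230448/377245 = -77.48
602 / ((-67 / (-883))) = 531566 / 67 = 7933.82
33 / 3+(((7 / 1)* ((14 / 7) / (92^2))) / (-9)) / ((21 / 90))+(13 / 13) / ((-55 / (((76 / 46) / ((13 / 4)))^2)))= 648727537 / 59004660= 10.99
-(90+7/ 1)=-97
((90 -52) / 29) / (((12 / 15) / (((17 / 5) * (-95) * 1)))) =-30685 / 58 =-529.05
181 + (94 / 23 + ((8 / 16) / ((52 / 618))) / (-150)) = 11065831 / 59800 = 185.05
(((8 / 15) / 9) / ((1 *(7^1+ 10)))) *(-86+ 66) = -32 / 459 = -0.07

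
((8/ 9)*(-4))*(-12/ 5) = 128/ 15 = 8.53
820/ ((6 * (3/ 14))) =5740/ 9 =637.78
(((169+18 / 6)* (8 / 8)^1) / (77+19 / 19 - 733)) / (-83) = 172 / 54365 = 0.00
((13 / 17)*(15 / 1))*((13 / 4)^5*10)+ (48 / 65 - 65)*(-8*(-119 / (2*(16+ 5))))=40134.71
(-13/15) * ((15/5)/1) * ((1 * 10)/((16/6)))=-39/4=-9.75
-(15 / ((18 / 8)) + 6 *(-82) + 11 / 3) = 1445 / 3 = 481.67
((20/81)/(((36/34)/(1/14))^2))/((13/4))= 1445/4179357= 0.00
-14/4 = -7/2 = -3.50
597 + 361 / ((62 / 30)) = 23922 / 31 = 771.68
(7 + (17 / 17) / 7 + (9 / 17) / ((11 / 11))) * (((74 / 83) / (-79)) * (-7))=814 / 1343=0.61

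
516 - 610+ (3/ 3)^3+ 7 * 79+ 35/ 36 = 16595/ 36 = 460.97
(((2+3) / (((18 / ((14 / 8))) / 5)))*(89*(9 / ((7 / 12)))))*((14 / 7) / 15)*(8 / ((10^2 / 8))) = 1424 / 5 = 284.80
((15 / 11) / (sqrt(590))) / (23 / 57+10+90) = 171 * sqrt(590) / 7428454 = 0.00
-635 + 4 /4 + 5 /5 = -633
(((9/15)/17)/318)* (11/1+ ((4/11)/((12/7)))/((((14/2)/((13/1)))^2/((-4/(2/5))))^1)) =851/2081310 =0.00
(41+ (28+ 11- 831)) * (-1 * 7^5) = 12622057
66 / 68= 33 / 34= 0.97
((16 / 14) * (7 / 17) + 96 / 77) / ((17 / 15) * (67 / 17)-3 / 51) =30 / 77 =0.39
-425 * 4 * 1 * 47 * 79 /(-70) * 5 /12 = 1578025 /42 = 37572.02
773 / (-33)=-773 / 33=-23.42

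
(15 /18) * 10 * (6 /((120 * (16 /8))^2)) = 1 /1152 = 0.00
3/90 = 1/30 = 0.03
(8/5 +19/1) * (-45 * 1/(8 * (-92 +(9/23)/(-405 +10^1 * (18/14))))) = 2167635/1721032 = 1.26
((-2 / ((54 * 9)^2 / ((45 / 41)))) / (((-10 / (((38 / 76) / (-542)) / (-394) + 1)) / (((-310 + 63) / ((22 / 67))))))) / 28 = -15671903 / 627687615744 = -0.00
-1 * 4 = -4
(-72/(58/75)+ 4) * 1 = -89.10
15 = 15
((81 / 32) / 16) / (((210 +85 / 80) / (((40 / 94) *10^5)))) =5062500 / 158719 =31.90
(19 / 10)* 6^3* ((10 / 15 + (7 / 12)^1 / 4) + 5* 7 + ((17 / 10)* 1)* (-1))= 1399977 / 100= 13999.77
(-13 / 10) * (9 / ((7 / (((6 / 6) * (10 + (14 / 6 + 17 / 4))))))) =-7761 / 280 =-27.72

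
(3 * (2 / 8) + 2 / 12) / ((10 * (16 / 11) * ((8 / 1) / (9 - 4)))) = 121 / 3072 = 0.04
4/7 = 0.57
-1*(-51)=51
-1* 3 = -3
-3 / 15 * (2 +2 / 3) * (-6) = 16 / 5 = 3.20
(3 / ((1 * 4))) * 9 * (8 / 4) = 27 / 2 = 13.50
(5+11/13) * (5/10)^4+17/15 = 1169/780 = 1.50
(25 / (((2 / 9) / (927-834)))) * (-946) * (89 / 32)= -27527491.41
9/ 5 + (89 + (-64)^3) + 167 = -1309431/ 5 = -261886.20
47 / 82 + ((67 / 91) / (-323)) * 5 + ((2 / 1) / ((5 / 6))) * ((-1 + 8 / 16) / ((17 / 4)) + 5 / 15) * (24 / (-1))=-11.86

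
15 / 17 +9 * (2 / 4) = 183 / 34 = 5.38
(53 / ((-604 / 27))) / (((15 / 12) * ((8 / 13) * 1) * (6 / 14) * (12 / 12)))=-43407 / 6040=-7.19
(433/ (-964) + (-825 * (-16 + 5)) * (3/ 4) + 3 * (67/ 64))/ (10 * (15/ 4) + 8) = 105021113/ 701792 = 149.65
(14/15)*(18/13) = 84/65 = 1.29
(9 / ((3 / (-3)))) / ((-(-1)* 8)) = -9 / 8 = -1.12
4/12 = 0.33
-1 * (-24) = 24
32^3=32768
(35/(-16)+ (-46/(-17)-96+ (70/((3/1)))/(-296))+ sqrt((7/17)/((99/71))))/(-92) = 1.03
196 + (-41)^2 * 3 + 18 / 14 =36682 / 7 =5240.29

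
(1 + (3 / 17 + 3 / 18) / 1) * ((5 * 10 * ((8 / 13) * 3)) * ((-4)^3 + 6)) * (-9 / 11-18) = 135320.61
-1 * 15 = -15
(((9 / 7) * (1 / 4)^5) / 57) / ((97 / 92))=69 / 3302656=0.00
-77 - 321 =-398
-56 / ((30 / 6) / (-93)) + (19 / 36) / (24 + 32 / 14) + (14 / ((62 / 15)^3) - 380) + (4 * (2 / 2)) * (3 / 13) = 8500860127571 / 12826812960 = 662.74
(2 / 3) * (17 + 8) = 50 / 3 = 16.67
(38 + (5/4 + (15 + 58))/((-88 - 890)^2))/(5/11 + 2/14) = 1243856845/19554784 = 63.61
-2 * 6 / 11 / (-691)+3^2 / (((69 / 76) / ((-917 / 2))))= -794593062 / 174823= -4545.13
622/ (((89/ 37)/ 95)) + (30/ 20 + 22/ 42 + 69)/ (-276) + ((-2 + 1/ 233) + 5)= 5905797728009/ 240383304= 24568.25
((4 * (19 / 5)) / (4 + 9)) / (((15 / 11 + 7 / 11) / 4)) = 152 / 65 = 2.34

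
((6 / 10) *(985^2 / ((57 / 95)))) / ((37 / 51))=49481475 / 37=1337337.16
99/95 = 1.04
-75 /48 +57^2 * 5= 259895 /16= 16243.44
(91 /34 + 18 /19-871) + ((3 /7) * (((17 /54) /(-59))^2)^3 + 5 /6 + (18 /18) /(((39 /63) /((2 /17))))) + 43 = -8436906694906620746544934969 /10247013036412639381492416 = -823.35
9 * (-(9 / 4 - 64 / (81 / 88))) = 21799 / 36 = 605.53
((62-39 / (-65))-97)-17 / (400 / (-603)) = -3509 / 400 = -8.77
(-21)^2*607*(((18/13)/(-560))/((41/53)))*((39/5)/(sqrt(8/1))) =-54722871*sqrt(2)/32800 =-2359.45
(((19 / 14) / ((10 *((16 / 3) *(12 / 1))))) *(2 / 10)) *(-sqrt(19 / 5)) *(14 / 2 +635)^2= -1957779 *sqrt(95) / 56000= -340.75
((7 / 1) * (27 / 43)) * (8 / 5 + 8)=9072 / 215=42.20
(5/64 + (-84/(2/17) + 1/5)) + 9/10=-228103/320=-712.82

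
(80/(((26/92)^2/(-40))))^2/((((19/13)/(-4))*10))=-18339659776000/41743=-439346951.01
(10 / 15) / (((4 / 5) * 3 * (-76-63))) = -5 / 2502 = -0.00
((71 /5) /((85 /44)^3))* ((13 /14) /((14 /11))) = 216218288 /150460625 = 1.44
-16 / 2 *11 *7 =-616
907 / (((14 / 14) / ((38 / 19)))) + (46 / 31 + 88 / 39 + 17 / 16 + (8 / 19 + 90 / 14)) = 4696950877 / 2572752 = 1825.65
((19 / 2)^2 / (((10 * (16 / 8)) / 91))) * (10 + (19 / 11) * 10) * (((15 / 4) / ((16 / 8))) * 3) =22174425 / 352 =62995.53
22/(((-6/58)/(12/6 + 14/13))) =-25520/39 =-654.36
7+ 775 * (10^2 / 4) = 19382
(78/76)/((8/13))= 507/304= 1.67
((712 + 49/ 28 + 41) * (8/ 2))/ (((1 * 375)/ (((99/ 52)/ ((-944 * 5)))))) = -99627/ 30680000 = -0.00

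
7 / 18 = 0.39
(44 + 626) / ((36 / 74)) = 12395 / 9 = 1377.22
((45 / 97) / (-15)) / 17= -3 / 1649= -0.00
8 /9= 0.89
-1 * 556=-556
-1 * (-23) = 23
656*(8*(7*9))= 330624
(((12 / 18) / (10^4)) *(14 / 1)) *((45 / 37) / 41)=21 / 758500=0.00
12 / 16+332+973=5223 / 4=1305.75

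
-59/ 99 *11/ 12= -59/ 108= -0.55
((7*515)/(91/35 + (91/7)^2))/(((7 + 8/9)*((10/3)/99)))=292005/3692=79.09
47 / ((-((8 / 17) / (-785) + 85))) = -627215 / 1134317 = -0.55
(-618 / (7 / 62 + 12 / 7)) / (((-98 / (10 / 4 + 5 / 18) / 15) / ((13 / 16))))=399125 / 3416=116.84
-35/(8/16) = -70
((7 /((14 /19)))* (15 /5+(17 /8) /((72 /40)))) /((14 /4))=817 /72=11.35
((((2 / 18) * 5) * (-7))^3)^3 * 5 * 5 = -1970390966796875 / 387420489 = -5085923.49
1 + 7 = 8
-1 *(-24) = 24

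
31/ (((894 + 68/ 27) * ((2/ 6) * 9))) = 0.01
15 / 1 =15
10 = 10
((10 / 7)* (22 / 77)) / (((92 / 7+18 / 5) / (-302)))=-15100 / 2051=-7.36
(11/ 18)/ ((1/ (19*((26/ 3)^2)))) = 70642/ 81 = 872.12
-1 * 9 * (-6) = 54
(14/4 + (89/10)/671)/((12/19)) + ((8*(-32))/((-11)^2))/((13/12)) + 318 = 617188333/1919060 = 321.61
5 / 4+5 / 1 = 25 / 4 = 6.25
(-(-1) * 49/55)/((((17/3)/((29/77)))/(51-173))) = -74298/10285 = -7.22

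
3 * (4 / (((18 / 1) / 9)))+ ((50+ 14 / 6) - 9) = 148 / 3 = 49.33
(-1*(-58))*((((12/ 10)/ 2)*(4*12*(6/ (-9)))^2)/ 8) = 4454.40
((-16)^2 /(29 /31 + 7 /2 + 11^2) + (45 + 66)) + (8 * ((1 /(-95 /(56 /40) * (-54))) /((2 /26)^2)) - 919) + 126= -67782337886 /99740025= -679.59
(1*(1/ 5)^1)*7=7/ 5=1.40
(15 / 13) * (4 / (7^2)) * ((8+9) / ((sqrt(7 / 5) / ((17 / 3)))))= 5780 * sqrt(35) / 4459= 7.67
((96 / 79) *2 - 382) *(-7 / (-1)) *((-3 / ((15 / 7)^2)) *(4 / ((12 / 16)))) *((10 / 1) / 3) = 329126336 / 10665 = 30860.42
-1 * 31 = -31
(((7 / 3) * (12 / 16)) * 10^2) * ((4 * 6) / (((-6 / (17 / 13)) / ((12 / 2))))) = -71400 / 13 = -5492.31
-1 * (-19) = 19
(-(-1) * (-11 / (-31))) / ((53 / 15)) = 165 / 1643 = 0.10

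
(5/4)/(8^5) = 5/131072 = 0.00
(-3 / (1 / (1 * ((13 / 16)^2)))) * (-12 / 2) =1521 / 128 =11.88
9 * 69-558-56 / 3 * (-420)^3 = 1382976063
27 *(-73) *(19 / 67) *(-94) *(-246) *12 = -10391648112 / 67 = -155099225.55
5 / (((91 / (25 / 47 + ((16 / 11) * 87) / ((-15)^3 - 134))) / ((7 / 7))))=0.03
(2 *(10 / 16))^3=125 / 64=1.95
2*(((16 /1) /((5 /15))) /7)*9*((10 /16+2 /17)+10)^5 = 179727628493249127 /10177534976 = 17659249.41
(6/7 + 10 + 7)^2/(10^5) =5/1568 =0.00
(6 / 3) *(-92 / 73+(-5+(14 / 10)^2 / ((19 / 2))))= -419842 / 34675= -12.11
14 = 14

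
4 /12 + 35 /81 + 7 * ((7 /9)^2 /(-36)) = 1889 /2916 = 0.65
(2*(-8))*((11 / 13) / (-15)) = 176 / 195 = 0.90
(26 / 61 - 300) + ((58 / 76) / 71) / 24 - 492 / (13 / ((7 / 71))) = -15574188235 / 51348336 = -303.30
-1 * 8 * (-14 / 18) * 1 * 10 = 560 / 9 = 62.22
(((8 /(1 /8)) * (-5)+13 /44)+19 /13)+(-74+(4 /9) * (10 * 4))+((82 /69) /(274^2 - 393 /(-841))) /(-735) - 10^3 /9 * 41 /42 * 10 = -8017610226989881607 /5494820855984460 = -1459.12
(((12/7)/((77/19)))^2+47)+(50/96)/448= 42107316487/892480512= 47.18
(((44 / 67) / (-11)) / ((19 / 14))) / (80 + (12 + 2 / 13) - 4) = -364 / 729429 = -0.00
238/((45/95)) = 4522/9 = 502.44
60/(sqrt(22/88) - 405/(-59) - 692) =-2360/26929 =-0.09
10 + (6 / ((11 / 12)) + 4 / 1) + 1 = 237 / 11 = 21.55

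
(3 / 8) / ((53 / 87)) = 261 / 424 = 0.62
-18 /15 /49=-0.02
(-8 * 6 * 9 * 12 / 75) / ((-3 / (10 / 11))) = 1152 / 55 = 20.95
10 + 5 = 15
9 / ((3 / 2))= 6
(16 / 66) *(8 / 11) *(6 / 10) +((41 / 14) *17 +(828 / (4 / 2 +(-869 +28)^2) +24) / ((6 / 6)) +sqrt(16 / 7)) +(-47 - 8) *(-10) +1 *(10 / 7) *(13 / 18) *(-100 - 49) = 4 *sqrt(7) / 7 +402370921339 / 855812430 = 471.67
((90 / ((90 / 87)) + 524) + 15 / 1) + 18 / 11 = 627.64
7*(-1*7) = -49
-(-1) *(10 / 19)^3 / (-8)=-125 / 6859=-0.02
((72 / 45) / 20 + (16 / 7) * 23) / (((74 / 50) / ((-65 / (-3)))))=598910 / 777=770.80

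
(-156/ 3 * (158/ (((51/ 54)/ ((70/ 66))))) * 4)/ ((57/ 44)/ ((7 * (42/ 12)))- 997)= 676341120/ 18270053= 37.02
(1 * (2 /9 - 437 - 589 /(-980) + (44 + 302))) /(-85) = 795359 /749700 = 1.06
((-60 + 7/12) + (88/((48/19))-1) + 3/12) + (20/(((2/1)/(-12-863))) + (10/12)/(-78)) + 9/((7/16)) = -28680635/3276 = -8754.77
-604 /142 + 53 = 48.75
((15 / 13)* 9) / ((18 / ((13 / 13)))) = 15 / 26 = 0.58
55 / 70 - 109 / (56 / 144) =-559 / 2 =-279.50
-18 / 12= -3 / 2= -1.50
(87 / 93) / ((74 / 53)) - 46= -103987 / 2294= -45.33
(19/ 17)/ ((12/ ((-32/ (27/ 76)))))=-11552/ 1377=-8.39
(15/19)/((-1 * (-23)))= 15/437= 0.03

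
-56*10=-560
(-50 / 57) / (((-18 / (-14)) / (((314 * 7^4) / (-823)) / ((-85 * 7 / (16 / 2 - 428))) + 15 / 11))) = 1287310150 / 2924119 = 440.24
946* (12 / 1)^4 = 19616256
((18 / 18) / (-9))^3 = -1 / 729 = -0.00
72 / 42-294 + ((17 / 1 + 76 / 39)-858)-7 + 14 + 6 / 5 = -1533082 / 1365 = -1123.14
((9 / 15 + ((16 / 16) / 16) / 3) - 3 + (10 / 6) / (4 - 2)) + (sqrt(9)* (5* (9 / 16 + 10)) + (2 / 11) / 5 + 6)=43013 / 264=162.93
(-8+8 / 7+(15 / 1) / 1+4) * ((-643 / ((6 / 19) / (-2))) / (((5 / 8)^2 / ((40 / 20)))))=26584192 / 105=253182.78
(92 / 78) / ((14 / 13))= 23 / 21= 1.10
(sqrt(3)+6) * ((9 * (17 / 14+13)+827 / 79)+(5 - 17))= 139795 * sqrt(3) / 1106+419385 / 553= 977.31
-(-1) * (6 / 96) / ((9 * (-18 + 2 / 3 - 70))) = -1 / 12576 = -0.00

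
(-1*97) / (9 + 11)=-97 / 20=-4.85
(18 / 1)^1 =18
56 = 56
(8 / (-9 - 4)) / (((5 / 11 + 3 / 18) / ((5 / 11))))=-240 / 533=-0.45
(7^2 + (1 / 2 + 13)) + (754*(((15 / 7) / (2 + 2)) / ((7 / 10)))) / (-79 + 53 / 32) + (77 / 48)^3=3526911991 / 59609088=59.17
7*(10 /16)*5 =175 /8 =21.88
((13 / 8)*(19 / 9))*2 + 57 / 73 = 20083 / 2628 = 7.64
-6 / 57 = -0.11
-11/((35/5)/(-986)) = 10846/7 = 1549.43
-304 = -304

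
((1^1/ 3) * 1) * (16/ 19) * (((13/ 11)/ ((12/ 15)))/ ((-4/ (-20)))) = 1300/ 627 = 2.07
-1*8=-8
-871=-871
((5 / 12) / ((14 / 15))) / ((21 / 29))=725 / 1176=0.62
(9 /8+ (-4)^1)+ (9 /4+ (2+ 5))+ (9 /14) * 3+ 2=577 /56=10.30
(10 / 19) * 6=60 / 19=3.16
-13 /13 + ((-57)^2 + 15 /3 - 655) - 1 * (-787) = 3385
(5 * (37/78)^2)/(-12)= -6845/73008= -0.09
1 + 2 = 3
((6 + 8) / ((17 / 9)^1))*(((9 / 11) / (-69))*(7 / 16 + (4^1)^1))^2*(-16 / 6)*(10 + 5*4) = -14291235 / 8705224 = -1.64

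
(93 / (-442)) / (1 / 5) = -465 / 442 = -1.05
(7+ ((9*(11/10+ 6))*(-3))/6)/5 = -499/100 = -4.99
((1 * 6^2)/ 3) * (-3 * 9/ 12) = -27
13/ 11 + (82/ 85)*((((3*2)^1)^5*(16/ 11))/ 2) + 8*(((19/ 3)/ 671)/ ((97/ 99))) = 30189912997/ 5532395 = 5456.93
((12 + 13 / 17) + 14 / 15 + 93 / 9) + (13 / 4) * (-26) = -30839 / 510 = -60.47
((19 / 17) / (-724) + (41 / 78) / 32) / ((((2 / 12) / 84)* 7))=342903 / 320008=1.07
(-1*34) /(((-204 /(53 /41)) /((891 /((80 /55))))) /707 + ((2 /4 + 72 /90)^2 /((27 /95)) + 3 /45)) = -4896710280 /865939801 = -5.65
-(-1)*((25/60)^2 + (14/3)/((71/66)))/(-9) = -46127/92016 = -0.50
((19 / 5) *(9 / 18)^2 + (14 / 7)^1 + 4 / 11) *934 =340443 / 110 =3094.94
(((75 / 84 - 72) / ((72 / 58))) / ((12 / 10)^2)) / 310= -288695 / 2249856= -0.13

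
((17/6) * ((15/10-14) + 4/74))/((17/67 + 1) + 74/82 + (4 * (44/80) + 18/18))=-71682965/10887916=-6.58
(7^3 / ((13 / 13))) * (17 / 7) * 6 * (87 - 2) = 424830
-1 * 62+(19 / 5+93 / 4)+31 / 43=-34.23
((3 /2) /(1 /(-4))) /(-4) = 3 /2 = 1.50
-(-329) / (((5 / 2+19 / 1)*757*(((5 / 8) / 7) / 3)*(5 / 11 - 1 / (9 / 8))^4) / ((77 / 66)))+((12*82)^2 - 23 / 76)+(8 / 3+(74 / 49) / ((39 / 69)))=78250096704227281897573 / 80813225491269180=968283.30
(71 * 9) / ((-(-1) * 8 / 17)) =10863 / 8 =1357.88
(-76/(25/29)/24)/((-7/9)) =1653/350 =4.72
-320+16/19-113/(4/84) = -51151/19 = -2692.16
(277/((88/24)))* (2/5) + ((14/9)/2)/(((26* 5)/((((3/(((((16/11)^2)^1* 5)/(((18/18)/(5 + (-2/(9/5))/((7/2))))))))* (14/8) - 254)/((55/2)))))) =1465832237381/48597120000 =30.16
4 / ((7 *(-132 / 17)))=-17 / 231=-0.07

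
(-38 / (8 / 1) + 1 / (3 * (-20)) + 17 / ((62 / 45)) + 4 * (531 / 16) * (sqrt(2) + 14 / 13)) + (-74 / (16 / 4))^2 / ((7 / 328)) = 16375.13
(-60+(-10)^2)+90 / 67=2770 / 67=41.34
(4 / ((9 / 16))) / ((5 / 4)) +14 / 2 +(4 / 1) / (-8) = 1097 / 90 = 12.19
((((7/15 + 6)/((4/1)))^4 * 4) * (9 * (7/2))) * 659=408385573253/720000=567202.19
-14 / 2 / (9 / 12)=-28 / 3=-9.33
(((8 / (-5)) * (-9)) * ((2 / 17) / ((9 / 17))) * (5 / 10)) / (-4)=-2 / 5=-0.40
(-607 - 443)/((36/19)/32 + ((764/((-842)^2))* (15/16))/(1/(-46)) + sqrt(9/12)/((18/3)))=7280480843722800/11252267173069 - 47630470949212200* sqrt(3)/11252267173069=-6684.69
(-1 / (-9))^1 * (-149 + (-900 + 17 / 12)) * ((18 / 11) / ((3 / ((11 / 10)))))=-69.84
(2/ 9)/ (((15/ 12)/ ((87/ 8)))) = 29/ 15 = 1.93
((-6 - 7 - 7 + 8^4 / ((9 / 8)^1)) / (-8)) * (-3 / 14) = 8147 / 84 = 96.99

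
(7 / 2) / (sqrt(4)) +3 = 19 / 4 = 4.75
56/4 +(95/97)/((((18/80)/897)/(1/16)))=150173/582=258.03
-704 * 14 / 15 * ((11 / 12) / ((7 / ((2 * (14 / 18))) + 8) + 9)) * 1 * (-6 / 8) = 13552 / 645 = 21.01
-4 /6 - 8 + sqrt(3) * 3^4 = -26 /3 + 81 * sqrt(3) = 131.63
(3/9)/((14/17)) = 17/42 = 0.40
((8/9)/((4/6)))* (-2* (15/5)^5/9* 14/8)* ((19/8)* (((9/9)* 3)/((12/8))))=-1197/2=-598.50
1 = 1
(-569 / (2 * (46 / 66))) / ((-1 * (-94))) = -18777 / 4324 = -4.34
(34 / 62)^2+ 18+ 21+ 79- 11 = 103116 / 961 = 107.30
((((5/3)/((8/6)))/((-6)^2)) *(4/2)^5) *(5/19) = 50/171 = 0.29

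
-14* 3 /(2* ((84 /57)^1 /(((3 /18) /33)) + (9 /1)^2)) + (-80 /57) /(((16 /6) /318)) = -7510507 /44859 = -167.42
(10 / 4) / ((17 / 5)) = 0.74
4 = 4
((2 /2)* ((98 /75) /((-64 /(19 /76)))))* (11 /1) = -539 /9600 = -0.06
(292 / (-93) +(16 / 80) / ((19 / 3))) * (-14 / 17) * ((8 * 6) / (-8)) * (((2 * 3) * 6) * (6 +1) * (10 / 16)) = -24220602 / 10013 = -2418.92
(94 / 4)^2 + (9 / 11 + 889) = 63451 / 44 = 1442.07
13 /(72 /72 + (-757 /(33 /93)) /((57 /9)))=-2717 /70192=-0.04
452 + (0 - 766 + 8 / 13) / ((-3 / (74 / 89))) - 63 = 601.13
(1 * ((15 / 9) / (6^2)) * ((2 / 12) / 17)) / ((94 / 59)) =295 / 1035504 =0.00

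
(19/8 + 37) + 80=955/8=119.38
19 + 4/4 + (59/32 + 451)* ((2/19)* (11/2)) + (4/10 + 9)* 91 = 3458221/3040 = 1137.57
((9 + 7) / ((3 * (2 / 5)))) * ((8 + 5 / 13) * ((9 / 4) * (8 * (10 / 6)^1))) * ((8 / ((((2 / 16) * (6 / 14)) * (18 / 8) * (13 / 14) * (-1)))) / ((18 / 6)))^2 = 27442177638400 / 14414517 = 1903787.52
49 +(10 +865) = 924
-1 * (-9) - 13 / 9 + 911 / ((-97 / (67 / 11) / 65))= -3710.72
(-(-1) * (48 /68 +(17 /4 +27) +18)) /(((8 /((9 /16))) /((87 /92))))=2659851 /800768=3.32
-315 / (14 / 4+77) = -3.91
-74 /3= -24.67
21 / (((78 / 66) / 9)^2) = 205821 / 169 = 1217.88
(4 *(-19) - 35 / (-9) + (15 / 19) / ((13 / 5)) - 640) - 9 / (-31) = -49032781 / 68913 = -711.52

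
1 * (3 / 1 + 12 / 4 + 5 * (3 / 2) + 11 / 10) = 73 / 5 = 14.60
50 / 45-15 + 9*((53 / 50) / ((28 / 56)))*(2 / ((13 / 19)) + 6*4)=58477 / 117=499.80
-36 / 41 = -0.88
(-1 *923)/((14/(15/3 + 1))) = -2769/7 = -395.57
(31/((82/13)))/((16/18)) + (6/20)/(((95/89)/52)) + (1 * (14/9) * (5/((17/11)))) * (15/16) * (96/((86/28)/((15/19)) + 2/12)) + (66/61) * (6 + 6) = 3321286510579/22942173200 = 144.77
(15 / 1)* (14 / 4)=105 / 2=52.50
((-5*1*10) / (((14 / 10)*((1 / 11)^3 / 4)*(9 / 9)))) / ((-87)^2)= -1331000 / 52983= -25.12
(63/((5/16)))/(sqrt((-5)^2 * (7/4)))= 288 * sqrt(7)/25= 30.48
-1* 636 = -636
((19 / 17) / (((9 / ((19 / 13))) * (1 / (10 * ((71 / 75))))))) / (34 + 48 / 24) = 25631 / 537030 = 0.05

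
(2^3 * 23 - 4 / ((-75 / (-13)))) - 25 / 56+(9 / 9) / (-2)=182.36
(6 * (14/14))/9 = 2/3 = 0.67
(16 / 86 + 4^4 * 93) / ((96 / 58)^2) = 107621929 / 12384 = 8690.40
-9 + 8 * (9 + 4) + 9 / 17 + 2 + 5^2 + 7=2202 / 17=129.53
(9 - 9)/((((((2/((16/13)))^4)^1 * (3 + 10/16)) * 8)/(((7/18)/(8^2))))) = 0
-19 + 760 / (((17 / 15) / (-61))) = -695723 / 17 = -40924.88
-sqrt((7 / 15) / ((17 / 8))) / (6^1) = -sqrt(3570) / 765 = -0.08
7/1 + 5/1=12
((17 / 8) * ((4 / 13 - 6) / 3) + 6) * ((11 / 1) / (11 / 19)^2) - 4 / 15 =183949 / 2860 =64.32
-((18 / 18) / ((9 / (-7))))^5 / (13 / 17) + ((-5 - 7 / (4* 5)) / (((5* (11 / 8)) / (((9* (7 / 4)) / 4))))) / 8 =-0.01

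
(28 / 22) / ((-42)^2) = 1 / 1386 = 0.00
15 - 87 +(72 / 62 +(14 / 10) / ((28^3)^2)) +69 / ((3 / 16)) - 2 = 3149497344031 / 10670428160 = 295.16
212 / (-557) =-212 / 557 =-0.38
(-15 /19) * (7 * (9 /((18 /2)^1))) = -105 /19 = -5.53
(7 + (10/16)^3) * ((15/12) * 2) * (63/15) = 77889/1024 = 76.06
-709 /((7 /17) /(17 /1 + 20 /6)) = -735233 /21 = -35011.10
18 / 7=2.57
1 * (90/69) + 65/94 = 4315/2162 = 2.00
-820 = -820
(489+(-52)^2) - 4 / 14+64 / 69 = 1542529 / 483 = 3193.64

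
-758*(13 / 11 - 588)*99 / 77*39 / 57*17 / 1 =9731958210 / 1463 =6652056.19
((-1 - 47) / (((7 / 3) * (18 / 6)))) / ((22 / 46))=-14.34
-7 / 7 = -1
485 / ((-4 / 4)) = -485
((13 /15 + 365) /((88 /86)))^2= 3480528016 /27225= 127843.09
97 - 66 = 31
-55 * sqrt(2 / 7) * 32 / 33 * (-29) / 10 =464 * sqrt(14) / 21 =82.67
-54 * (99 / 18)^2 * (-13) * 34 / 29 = 722007 / 29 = 24896.79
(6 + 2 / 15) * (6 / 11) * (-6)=-1104 / 55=-20.07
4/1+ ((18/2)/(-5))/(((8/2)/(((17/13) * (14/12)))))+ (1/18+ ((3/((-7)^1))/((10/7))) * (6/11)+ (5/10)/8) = 336461/102960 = 3.27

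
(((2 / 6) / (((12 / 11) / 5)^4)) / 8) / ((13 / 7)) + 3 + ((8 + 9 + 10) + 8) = 309900391 / 6469632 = 47.90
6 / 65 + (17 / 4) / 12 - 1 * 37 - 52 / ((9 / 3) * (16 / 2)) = -40269 / 1040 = -38.72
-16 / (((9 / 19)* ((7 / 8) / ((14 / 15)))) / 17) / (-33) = 82688 / 4455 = 18.56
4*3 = 12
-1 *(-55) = 55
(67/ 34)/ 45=67/ 1530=0.04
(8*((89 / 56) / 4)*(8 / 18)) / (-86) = -89 / 5418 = -0.02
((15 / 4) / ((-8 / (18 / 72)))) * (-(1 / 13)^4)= 15 / 3655808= 0.00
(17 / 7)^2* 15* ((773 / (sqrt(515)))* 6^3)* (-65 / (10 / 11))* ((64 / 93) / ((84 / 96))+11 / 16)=-13242512398401* sqrt(515) / 4380796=-68599503.56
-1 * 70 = -70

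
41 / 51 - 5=-4.20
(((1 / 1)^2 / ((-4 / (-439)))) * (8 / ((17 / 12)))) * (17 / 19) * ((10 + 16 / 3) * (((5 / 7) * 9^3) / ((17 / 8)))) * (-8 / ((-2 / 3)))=56530275840 / 2261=25002333.41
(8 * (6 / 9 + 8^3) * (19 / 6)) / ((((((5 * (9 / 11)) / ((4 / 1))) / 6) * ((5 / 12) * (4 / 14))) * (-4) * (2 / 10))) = -36001504 / 45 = -800033.42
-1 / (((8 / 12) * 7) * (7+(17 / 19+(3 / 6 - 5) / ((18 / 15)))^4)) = -50043264 / 17156364071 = -0.00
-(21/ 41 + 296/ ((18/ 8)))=-48733/ 369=-132.07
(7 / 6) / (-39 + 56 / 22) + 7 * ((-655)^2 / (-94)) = -1806411572 / 56541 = -31948.70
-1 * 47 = -47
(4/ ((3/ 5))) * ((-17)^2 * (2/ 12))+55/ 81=26065/ 81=321.79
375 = 375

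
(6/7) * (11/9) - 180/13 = -3494/273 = -12.80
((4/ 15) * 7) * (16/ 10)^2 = 1792/ 375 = 4.78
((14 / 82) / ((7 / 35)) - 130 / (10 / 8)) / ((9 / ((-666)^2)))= -208422036 / 41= -5083464.29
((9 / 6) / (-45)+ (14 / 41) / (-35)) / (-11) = 53 / 13530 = 0.00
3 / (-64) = -3 / 64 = -0.05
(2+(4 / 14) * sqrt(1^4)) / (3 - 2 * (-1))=16 / 35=0.46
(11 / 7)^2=2.47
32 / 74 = 16 / 37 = 0.43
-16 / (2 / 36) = -288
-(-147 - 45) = 192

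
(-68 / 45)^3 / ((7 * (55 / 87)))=-9118528 / 11694375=-0.78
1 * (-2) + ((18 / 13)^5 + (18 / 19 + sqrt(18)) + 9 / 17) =3 * sqrt(2) + 547581947 / 119927639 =8.81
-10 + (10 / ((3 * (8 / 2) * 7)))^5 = -1306909195 / 130691232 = -10.00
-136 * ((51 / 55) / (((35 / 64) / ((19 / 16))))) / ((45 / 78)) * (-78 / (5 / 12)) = 4276127232 / 48125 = 88854.59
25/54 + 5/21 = 265/378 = 0.70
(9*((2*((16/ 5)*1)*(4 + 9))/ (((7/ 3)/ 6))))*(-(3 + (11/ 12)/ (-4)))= -26676/ 5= -5335.20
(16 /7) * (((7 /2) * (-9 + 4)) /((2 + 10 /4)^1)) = -80 /9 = -8.89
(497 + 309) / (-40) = -403 / 20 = -20.15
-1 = -1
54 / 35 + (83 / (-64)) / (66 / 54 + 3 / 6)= 27423 / 34720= 0.79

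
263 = 263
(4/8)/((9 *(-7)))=-1/126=-0.01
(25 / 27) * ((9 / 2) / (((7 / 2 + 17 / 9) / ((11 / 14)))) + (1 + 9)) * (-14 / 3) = -361775 / 7857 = -46.04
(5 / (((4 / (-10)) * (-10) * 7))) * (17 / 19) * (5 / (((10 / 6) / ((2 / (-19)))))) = -0.05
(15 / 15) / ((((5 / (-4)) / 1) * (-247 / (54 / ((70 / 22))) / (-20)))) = -9504 / 8645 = -1.10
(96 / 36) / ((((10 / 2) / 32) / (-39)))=-665.60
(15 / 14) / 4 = 15 / 56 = 0.27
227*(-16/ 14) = -1816/ 7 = -259.43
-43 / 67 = -0.64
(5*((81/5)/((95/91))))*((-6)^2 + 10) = 339066/95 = 3569.12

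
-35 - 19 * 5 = -130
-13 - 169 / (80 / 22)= -2379 / 40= -59.48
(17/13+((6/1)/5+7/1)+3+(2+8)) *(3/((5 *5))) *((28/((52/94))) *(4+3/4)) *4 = 54871278/21125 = 2597.46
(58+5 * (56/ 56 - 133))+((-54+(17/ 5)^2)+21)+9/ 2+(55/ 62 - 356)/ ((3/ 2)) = -1326307/ 1550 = -855.68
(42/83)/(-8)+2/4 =145/332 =0.44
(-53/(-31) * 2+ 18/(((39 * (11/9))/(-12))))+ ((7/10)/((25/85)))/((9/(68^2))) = 1218533174/997425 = 1221.68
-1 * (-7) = 7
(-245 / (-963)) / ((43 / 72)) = 1960 / 4601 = 0.43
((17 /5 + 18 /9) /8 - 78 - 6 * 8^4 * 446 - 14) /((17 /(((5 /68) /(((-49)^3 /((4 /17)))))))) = 438439493 /4624076296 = 0.09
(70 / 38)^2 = 1225 / 361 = 3.39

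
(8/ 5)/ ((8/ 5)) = 1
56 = 56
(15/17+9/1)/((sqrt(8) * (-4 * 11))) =-21 * sqrt(2)/374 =-0.08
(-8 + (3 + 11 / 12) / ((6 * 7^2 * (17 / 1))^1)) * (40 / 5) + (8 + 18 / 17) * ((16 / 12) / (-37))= -17841709 / 277389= -64.32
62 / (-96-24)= -31 / 60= -0.52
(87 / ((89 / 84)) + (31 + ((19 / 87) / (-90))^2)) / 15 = 617196728429 / 81847381500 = 7.54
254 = 254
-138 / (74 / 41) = -2829 / 37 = -76.46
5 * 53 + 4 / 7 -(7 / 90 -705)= 611411 / 630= 970.49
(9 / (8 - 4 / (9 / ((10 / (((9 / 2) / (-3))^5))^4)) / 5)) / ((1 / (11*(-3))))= -9320174703873 / 242659868872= -38.41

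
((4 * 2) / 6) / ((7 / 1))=4 / 21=0.19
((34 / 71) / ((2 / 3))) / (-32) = -51 / 2272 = -0.02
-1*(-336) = 336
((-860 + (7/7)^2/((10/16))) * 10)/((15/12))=-34336/5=-6867.20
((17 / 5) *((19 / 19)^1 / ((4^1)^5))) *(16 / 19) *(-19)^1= -17 / 320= -0.05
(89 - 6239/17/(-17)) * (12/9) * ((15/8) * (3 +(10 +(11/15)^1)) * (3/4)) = 48410/17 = 2847.65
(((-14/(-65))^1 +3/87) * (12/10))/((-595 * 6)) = -471/5607875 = -0.00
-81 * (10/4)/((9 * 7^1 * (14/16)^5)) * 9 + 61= 541069/117649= 4.60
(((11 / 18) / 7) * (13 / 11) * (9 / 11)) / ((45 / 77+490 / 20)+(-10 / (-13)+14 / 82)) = 6929 / 2136133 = 0.00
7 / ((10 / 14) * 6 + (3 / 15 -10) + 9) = 245 / 122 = 2.01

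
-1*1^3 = -1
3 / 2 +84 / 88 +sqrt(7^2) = 9.45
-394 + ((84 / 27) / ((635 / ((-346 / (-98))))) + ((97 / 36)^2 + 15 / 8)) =-2216999677 / 5760720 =-384.85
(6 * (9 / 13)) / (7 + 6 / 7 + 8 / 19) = 2394 / 4771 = 0.50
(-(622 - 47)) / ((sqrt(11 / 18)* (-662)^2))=-1725* sqrt(22) / 4820684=-0.00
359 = 359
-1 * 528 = -528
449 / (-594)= -449 / 594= -0.76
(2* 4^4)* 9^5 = 30233088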